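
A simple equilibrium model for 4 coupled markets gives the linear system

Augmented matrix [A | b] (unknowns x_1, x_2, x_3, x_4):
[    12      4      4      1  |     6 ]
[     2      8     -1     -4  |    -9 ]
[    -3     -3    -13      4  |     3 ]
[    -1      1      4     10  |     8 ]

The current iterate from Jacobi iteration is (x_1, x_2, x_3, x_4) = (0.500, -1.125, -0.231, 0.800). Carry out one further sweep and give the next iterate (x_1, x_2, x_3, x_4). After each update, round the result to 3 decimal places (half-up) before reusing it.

(0.885, -0.879, 0.160, 1.055)

One sweep:
  x_1 = (6 - (4)·-1.125 - (4)·-0.231 - (1)·0.800) / (12) = 0.885
  x_2 = (-9 - (2)·0.500 - (-1)·-0.231 - (-4)·0.800) / (8) = -0.879
  x_3 = (3 - (-3)·0.500 - (-3)·-1.125 - (4)·0.800) / (-13) = 0.160
  x_4 = (8 - (-1)·0.500 - (1)·-1.125 - (4)·-0.231) / (10) = 1.055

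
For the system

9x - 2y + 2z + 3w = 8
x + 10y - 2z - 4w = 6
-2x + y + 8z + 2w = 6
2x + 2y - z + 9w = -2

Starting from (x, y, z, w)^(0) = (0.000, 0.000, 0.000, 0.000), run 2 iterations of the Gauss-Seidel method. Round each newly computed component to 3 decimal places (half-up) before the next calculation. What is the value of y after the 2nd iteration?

0.514

Iteration 1:
  x = (8 - (-2)·0.000 - (2)·0.000 - (3)·0.000) / (9) = 0.889
  y = (6 - (1)·0.889 - (-2)·0.000 - (-4)·0.000) / (10) = 0.511
  z = (6 - (-2)·0.889 - (1)·0.511 - (2)·0.000) / (8) = 0.908
  w = (-2 - (2)·0.889 - (2)·0.511 - (-1)·0.908) / (9) = -0.432
Iteration 2:
  x = (8 - (-2)·0.511 - (2)·0.908 - (3)·-0.432) / (9) = 0.945
  y = (6 - (1)·0.945 - (-2)·0.908 - (-4)·-0.432) / (10) = 0.514
  z = (6 - (-2)·0.945 - (1)·0.514 - (2)·-0.432) / (8) = 1.030
  w = (-2 - (2)·0.945 - (2)·0.514 - (-1)·1.030) / (9) = -0.432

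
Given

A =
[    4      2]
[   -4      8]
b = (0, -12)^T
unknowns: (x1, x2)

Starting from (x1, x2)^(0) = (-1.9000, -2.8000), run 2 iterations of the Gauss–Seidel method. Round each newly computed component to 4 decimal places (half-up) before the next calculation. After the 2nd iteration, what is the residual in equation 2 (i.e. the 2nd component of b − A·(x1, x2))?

0.0000

Iteration 1:
  x1 = (0 - (2)·-2.8000) / (4) = 1.4000
  x2 = (-12 - (-4)·1.4000) / (8) = -0.8000
Iteration 2:
  x1 = (0 - (2)·-0.8000) / (4) = 0.4000
  x2 = (-12 - (-4)·0.4000) / (8) = -1.3000
Residual b − A·x = (1.0000, 0.0000)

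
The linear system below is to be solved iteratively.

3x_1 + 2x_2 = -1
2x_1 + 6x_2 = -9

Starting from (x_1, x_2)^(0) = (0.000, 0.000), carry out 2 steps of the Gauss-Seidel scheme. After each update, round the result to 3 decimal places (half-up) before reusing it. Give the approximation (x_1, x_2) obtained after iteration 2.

(0.593, -1.698)

Iteration 1:
  x_1 = (-1 - (2)·0.000) / (3) = -0.333
  x_2 = (-9 - (2)·-0.333) / (6) = -1.389
Iteration 2:
  x_1 = (-1 - (2)·-1.389) / (3) = 0.593
  x_2 = (-9 - (2)·0.593) / (6) = -1.698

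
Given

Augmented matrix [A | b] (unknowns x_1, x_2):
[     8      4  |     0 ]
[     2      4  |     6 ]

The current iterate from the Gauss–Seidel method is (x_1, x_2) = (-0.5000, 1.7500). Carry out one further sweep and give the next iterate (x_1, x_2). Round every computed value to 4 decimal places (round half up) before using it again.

(-0.8750, 1.9375)

One sweep:
  x_1 = (0 - (4)·1.7500) / (8) = -0.8750
  x_2 = (6 - (2)·-0.8750) / (4) = 1.9375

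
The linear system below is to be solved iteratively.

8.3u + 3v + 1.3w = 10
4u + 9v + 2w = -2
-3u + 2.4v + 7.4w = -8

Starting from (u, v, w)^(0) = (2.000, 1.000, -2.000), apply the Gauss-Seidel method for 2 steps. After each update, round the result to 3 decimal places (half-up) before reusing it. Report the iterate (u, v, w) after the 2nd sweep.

Iteration 1:
  u = (10 - (3)·1.000 - (1.3)·-2.000) / (8.3) = 1.157
  v = (-2 - (4)·1.157 - (2)·-2.000) / (9) = -0.292
  w = (-8 - (-3)·1.157 - (2.4)·-0.292) / (7.4) = -0.517
Iteration 2:
  u = (10 - (3)·-0.292 - (1.3)·-0.517) / (8.3) = 1.391
  v = (-2 - (4)·1.391 - (2)·-0.517) / (9) = -0.726
  w = (-8 - (-3)·1.391 - (2.4)·-0.726) / (7.4) = -0.282

(1.391, -0.726, -0.282)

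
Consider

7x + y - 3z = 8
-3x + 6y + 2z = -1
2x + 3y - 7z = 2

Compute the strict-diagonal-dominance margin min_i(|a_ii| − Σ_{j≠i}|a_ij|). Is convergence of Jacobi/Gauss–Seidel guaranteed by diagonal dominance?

row 1: |7| − (1+3) = 3
row 2: |6| − (3+2) = 1
row 3: |-7| − (2+3) = 2
minimum over rows = 1 → strictly diagonally dominant (convergence guaranteed)

1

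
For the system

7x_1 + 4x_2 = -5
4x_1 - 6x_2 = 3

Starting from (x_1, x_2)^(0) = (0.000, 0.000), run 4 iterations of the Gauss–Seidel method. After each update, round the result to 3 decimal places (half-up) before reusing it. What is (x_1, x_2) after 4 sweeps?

(-0.288, -0.692)

Iteration 1:
  x_1 = (-5 - (4)·0.000) / (7) = -0.714
  x_2 = (3 - (4)·-0.714) / (-6) = -0.976
Iteration 2:
  x_1 = (-5 - (4)·-0.976) / (7) = -0.157
  x_2 = (3 - (4)·-0.157) / (-6) = -0.605
Iteration 3:
  x_1 = (-5 - (4)·-0.605) / (7) = -0.369
  x_2 = (3 - (4)·-0.369) / (-6) = -0.746
Iteration 4:
  x_1 = (-5 - (4)·-0.746) / (7) = -0.288
  x_2 = (3 - (4)·-0.288) / (-6) = -0.692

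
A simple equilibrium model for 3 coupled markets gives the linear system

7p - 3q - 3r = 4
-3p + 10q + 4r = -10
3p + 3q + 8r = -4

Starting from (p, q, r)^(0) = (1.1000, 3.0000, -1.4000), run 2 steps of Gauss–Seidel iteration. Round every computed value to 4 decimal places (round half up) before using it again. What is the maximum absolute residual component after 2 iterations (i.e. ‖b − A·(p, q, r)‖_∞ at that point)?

Iteration 1:
  p = (4 - (-3)·3.0000 - (-3)·-1.4000) / (7) = 1.2571
  q = (-10 - (-3)·1.2571 - (4)·-1.4000) / (10) = -0.0629
  r = (-4 - (3)·1.2571 - (3)·-0.0629) / (8) = -0.9478
Iteration 2:
  p = (4 - (-3)·-0.0629 - (-3)·-0.9478) / (7) = 0.1383
  q = (-10 - (-3)·0.1383 - (4)·-0.9478) / (10) = -0.5794
  r = (-4 - (3)·0.1383 - (3)·-0.5794) / (8) = -0.3346
Residual b − A·x = (0.2899, -2.4527, 0.0001); ∞-norm = 2.4527

2.4527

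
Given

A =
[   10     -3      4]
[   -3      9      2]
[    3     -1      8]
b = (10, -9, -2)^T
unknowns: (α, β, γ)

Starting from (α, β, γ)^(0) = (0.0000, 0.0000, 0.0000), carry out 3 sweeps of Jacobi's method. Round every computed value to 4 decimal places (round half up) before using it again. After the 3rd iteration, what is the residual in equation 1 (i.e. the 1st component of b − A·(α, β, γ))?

Iteration 1:
  α = (10 - (-3)·0.0000 - (4)·0.0000) / (10) = 1.0000
  β = (-9 - (-3)·0.0000 - (2)·0.0000) / (9) = -1.0000
  γ = (-2 - (3)·0.0000 - (-1)·0.0000) / (8) = -0.2500
Iteration 2:
  α = (10 - (-3)·-1.0000 - (4)·-0.2500) / (10) = 0.8000
  β = (-9 - (-3)·1.0000 - (2)·-0.2500) / (9) = -0.6111
  γ = (-2 - (3)·1.0000 - (-1)·-1.0000) / (8) = -0.7500
Iteration 3:
  α = (10 - (-3)·-0.6111 - (4)·-0.7500) / (10) = 1.1167
  β = (-9 - (-3)·0.8000 - (2)·-0.7500) / (9) = -0.5667
  γ = (-2 - (3)·0.8000 - (-1)·-0.6111) / (8) = -0.6264
Residual b − A·x = (-0.3615, 0.7032, -0.9056)

-0.3615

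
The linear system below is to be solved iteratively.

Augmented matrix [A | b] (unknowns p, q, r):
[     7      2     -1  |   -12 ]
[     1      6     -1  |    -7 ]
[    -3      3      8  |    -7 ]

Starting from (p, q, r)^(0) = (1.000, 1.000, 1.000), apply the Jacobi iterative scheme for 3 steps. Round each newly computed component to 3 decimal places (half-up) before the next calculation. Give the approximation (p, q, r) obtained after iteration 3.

Iteration 1:
  p = (-12 - (2)·1.000 - (-1)·1.000) / (7) = -1.857
  q = (-7 - (1)·1.000 - (-1)·1.000) / (6) = -1.167
  r = (-7 - (-3)·1.000 - (3)·1.000) / (8) = -0.875
Iteration 2:
  p = (-12 - (2)·-1.167 - (-1)·-0.875) / (7) = -1.506
  q = (-7 - (1)·-1.857 - (-1)·-0.875) / (6) = -1.003
  r = (-7 - (-3)·-1.857 - (3)·-1.167) / (8) = -1.134
Iteration 3:
  p = (-12 - (2)·-1.003 - (-1)·-1.134) / (7) = -1.590
  q = (-7 - (1)·-1.506 - (-1)·-1.134) / (6) = -1.105
  r = (-7 - (-3)·-1.506 - (3)·-1.003) / (8) = -1.064

(-1.590, -1.105, -1.064)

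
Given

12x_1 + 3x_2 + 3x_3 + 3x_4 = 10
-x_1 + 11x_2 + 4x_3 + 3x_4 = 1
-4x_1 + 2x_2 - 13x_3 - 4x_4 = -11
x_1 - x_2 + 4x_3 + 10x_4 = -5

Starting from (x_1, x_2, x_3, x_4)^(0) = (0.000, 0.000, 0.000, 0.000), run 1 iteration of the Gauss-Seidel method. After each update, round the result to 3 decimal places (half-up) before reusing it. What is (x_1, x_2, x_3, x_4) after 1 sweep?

(0.833, 0.167, 0.616, -0.813)

Iteration 1:
  x_1 = (10 - (3)·0.000 - (3)·0.000 - (3)·0.000) / (12) = 0.833
  x_2 = (1 - (-1)·0.833 - (4)·0.000 - (3)·0.000) / (11) = 0.167
  x_3 = (-11 - (-4)·0.833 - (2)·0.167 - (-4)·0.000) / (-13) = 0.616
  x_4 = (-5 - (1)·0.833 - (-1)·0.167 - (4)·0.616) / (10) = -0.813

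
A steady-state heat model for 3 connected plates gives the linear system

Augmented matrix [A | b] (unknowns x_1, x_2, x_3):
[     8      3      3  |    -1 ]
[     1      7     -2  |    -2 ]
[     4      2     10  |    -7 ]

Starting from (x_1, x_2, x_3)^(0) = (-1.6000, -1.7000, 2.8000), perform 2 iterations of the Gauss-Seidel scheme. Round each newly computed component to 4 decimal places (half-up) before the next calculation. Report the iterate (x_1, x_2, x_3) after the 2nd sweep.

(-0.1205, -0.4408, -0.5636)

Iteration 1:
  x_1 = (-1 - (3)·-1.7000 - (3)·2.8000) / (8) = -0.5375
  x_2 = (-2 - (1)·-0.5375 - (-2)·2.8000) / (7) = 0.5911
  x_3 = (-7 - (4)·-0.5375 - (2)·0.5911) / (10) = -0.6032
Iteration 2:
  x_1 = (-1 - (3)·0.5911 - (3)·-0.6032) / (8) = -0.1205
  x_2 = (-2 - (1)·-0.1205 - (-2)·-0.6032) / (7) = -0.4408
  x_3 = (-7 - (4)·-0.1205 - (2)·-0.4408) / (10) = -0.5636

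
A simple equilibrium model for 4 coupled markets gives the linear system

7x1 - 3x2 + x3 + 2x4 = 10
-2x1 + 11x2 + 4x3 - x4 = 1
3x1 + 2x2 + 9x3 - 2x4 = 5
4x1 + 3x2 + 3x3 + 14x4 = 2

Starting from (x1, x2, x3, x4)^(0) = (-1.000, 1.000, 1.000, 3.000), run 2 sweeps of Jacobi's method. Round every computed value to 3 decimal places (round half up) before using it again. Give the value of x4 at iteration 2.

-0.349

Iteration 1:
  x1 = (10 - (-3)·1.000 - (1)·1.000 - (2)·3.000) / (7) = 0.857
  x2 = (1 - (-2)·-1.000 - (4)·1.000 - (-1)·3.000) / (11) = -0.182
  x3 = (5 - (3)·-1.000 - (2)·1.000 - (-2)·3.000) / (9) = 1.333
  x4 = (2 - (4)·-1.000 - (3)·1.000 - (3)·1.000) / (14) = 0.000
Iteration 2:
  x1 = (10 - (-3)·-0.182 - (1)·1.333 - (2)·0.000) / (7) = 1.160
  x2 = (1 - (-2)·0.857 - (4)·1.333 - (-1)·0.000) / (11) = -0.238
  x3 = (5 - (3)·0.857 - (2)·-0.182 - (-2)·0.000) / (9) = 0.310
  x4 = (2 - (4)·0.857 - (3)·-0.182 - (3)·1.333) / (14) = -0.349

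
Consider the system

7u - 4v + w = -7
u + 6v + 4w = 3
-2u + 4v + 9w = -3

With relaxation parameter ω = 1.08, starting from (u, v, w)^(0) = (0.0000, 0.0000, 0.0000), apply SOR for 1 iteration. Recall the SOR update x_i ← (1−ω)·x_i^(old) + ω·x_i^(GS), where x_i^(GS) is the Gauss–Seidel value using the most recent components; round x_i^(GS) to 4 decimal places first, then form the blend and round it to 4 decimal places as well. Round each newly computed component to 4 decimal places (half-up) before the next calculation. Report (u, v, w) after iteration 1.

(-1.0800, 0.7344, -0.9717)

Iteration 1:
  u: GS value = (-7 - (-4)·0.0000 - (1)·0.0000) / (7) = -1.0000;  u ← (1−ω)·0.0000 + ω·-1.0000 = -1.0800
  v: GS value = (3 - (1)·-1.0800 - (4)·0.0000) / (6) = 0.6800;  v ← (1−ω)·0.0000 + ω·0.6800 = 0.7344
  w: GS value = (-3 - (-2)·-1.0800 - (4)·0.7344) / (9) = -0.8997;  w ← (1−ω)·0.0000 + ω·-0.8997 = -0.9717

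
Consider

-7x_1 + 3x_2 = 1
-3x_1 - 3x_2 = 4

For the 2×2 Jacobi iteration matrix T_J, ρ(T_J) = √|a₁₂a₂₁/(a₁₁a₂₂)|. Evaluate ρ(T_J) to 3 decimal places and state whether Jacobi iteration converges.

a₁₂a₂₁/(a₁₁a₂₂) = (3)·(-3) / ((-7)·(-3)) = -0.428571
ρ = √|-0.428571| = √0.428571 = 0.655
ρ < 1, so Jacobi converges

0.655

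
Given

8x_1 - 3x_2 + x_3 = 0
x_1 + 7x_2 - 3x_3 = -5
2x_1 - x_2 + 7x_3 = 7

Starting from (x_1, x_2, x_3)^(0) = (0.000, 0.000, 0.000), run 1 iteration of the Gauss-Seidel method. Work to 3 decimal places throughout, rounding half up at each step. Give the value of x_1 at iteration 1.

0.000

Iteration 1:
  x_1 = (0 - (-3)·0.000 - (1)·0.000) / (8) = 0.000
  x_2 = (-5 - (1)·0.000 - (-3)·0.000) / (7) = -0.714
  x_3 = (7 - (2)·0.000 - (-1)·-0.714) / (7) = 0.898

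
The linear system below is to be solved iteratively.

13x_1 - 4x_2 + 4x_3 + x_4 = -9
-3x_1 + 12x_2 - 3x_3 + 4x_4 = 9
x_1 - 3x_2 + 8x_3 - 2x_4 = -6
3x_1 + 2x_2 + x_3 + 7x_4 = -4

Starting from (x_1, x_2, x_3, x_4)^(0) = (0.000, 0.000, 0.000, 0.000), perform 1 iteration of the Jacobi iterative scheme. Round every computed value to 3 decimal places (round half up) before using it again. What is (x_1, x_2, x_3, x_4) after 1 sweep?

Iteration 1:
  x_1 = (-9 - (-4)·0.000 - (4)·0.000 - (1)·0.000) / (13) = -0.692
  x_2 = (9 - (-3)·0.000 - (-3)·0.000 - (4)·0.000) / (12) = 0.750
  x_3 = (-6 - (1)·0.000 - (-3)·0.000 - (-2)·0.000) / (8) = -0.750
  x_4 = (-4 - (3)·0.000 - (2)·0.000 - (1)·0.000) / (7) = -0.571

(-0.692, 0.750, -0.750, -0.571)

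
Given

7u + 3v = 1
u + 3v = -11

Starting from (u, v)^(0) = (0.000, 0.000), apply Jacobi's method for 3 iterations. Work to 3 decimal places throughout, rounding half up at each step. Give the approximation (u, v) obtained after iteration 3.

(1.735, -4.238)

Iteration 1:
  u = (1 - (3)·0.000) / (7) = 0.143
  v = (-11 - (1)·0.000) / (3) = -3.667
Iteration 2:
  u = (1 - (3)·-3.667) / (7) = 1.714
  v = (-11 - (1)·0.143) / (3) = -3.714
Iteration 3:
  u = (1 - (3)·-3.714) / (7) = 1.735
  v = (-11 - (1)·1.714) / (3) = -4.238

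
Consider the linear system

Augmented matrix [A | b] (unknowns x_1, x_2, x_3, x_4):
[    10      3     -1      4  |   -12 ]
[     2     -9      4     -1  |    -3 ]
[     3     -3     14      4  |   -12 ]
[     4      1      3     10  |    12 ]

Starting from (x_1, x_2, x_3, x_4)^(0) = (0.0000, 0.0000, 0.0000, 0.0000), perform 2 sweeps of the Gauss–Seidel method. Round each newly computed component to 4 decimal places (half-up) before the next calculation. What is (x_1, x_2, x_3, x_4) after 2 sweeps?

(-2.0182, -0.5809, -1.0774, 2.3886)

Iteration 1:
  x_1 = (-12 - (3)·0.0000 - (-1)·0.0000 - (4)·0.0000) / (10) = -1.2000
  x_2 = (-3 - (2)·-1.2000 - (4)·0.0000 - (-1)·0.0000) / (-9) = 0.0667
  x_3 = (-12 - (3)·-1.2000 - (-3)·0.0667 - (4)·0.0000) / (14) = -0.5857
  x_4 = (12 - (4)·-1.2000 - (1)·0.0667 - (3)·-0.5857) / (10) = 1.8490
Iteration 2:
  x_1 = (-12 - (3)·0.0667 - (-1)·-0.5857 - (4)·1.8490) / (10) = -2.0182
  x_2 = (-3 - (2)·-2.0182 - (4)·-0.5857 - (-1)·1.8490) / (-9) = -0.5809
  x_3 = (-12 - (3)·-2.0182 - (-3)·-0.5809 - (4)·1.8490) / (14) = -1.0774
  x_4 = (12 - (4)·-2.0182 - (1)·-0.5809 - (3)·-1.0774) / (10) = 2.3886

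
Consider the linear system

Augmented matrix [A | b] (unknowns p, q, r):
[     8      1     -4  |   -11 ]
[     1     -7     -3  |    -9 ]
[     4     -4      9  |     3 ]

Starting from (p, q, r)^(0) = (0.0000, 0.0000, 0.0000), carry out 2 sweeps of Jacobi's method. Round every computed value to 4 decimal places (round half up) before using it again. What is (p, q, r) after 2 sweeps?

Iteration 1:
  p = (-11 - (1)·0.0000 - (-4)·0.0000) / (8) = -1.3750
  q = (-9 - (1)·0.0000 - (-3)·0.0000) / (-7) = 1.2857
  r = (3 - (4)·0.0000 - (-4)·0.0000) / (9) = 0.3333
Iteration 2:
  p = (-11 - (1)·1.2857 - (-4)·0.3333) / (8) = -1.3691
  q = (-9 - (1)·-1.3750 - (-3)·0.3333) / (-7) = 0.9464
  r = (3 - (4)·-1.3750 - (-4)·1.2857) / (9) = 1.5159

(-1.3691, 0.9464, 1.5159)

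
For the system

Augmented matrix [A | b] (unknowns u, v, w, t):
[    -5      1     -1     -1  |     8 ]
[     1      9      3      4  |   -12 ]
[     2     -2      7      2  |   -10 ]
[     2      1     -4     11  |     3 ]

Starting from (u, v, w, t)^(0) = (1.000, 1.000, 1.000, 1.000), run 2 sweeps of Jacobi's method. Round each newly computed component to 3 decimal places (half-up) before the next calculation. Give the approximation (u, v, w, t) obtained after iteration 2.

Iteration 1:
  u = (8 - (1)·1.000 - (-1)·1.000 - (-1)·1.000) / (-5) = -1.800
  v = (-12 - (1)·1.000 - (3)·1.000 - (4)·1.000) / (9) = -2.222
  w = (-10 - (2)·1.000 - (-2)·1.000 - (2)·1.000) / (7) = -1.714
  t = (3 - (2)·1.000 - (1)·1.000 - (-4)·1.000) / (11) = 0.364
Iteration 2:
  u = (8 - (1)·-2.222 - (-1)·-1.714 - (-1)·0.364) / (-5) = -1.774
  v = (-12 - (1)·-1.800 - (3)·-1.714 - (4)·0.364) / (9) = -0.724
  w = (-10 - (2)·-1.800 - (-2)·-2.222 - (2)·0.364) / (7) = -1.653
  t = (3 - (2)·-1.800 - (1)·-2.222 - (-4)·-1.714) / (11) = 0.179

(-1.774, -0.724, -1.653, 0.179)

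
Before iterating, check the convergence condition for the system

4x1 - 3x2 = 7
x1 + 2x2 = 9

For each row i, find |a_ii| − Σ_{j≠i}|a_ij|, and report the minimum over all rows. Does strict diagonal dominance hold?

1

row 1: |4| − (3) = 1
row 2: |2| − (1) = 1
minimum over rows = 1 → strictly diagonally dominant (convergence guaranteed)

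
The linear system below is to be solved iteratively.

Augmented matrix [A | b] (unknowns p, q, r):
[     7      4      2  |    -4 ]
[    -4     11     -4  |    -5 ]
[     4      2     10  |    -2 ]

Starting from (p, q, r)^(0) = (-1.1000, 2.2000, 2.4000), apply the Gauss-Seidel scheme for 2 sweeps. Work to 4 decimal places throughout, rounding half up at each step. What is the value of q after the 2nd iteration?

Iteration 1:
  p = (-4 - (4)·2.2000 - (2)·2.4000) / (7) = -2.5143
  q = (-5 - (-4)·-2.5143 - (-4)·2.4000) / (11) = -0.4961
  r = (-2 - (4)·-2.5143 - (2)·-0.4961) / (10) = 0.9049
Iteration 2:
  p = (-4 - (4)·-0.4961 - (2)·0.9049) / (7) = -0.5465
  q = (-5 - (-4)·-0.5465 - (-4)·0.9049) / (11) = -0.3242
  r = (-2 - (4)·-0.5465 - (2)·-0.3242) / (10) = 0.0834

-0.3242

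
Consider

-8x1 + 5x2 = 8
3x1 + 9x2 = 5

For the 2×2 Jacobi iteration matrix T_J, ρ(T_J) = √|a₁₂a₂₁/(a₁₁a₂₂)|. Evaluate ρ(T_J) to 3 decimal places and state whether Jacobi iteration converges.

0.456

a₁₂a₂₁/(a₁₁a₂₂) = (5)·(3) / ((-8)·(9)) = -0.208333
ρ = √|-0.208333| = √0.208333 = 0.456
ρ < 1, so Jacobi converges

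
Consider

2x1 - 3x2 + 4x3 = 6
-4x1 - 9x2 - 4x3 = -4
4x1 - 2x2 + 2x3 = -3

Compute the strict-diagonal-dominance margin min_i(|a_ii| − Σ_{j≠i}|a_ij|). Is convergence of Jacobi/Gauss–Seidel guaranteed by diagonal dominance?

-5

row 1: |2| − (3+4) = -5
row 2: |-9| − (4+4) = 1
row 3: |2| − (4+2) = -4
minimum over rows = -5 → not strictly diagonally dominant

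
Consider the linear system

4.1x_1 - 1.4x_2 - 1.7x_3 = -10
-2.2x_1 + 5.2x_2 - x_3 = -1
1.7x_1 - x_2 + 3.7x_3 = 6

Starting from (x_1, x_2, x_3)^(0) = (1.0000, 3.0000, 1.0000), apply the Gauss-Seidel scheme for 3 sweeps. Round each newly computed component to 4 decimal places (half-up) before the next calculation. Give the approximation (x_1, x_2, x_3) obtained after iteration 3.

Iteration 1:
  x_1 = (-10 - (-1.4)·3.0000 - (-1.7)·1.0000) / (4.1) = -1.0000
  x_2 = (-1 - (-2.2)·-1.0000 - (-1)·1.0000) / (5.2) = -0.4231
  x_3 = (6 - (1.7)·-1.0000 - (-1)·-0.4231) / (3.7) = 1.9667
Iteration 2:
  x_1 = (-10 - (-1.4)·-0.4231 - (-1.7)·1.9667) / (4.1) = -1.7680
  x_2 = (-1 - (-2.2)·-1.7680 - (-1)·1.9667) / (5.2) = -0.5621
  x_3 = (6 - (1.7)·-1.7680 - (-1)·-0.5621) / (3.7) = 2.2820
Iteration 3:
  x_1 = (-10 - (-1.4)·-0.5621 - (-1.7)·2.2820) / (4.1) = -1.6848
  x_2 = (-1 - (-2.2)·-1.6848 - (-1)·2.2820) / (5.2) = -0.4663
  x_3 = (6 - (1.7)·-1.6848 - (-1)·-0.4663) / (3.7) = 2.2697

(-1.6848, -0.4663, 2.2697)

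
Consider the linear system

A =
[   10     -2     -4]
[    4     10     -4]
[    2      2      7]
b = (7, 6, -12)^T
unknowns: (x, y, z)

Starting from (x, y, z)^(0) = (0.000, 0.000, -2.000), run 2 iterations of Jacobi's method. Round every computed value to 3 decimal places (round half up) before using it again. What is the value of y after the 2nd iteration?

Iteration 1:
  x = (7 - (-2)·0.000 - (-4)·-2.000) / (10) = -0.100
  y = (6 - (4)·0.000 - (-4)·-2.000) / (10) = -0.200
  z = (-12 - (2)·0.000 - (2)·0.000) / (7) = -1.714
Iteration 2:
  x = (7 - (-2)·-0.200 - (-4)·-1.714) / (10) = -0.026
  y = (6 - (4)·-0.100 - (-4)·-1.714) / (10) = -0.046
  z = (-12 - (2)·-0.100 - (2)·-0.200) / (7) = -1.629

-0.046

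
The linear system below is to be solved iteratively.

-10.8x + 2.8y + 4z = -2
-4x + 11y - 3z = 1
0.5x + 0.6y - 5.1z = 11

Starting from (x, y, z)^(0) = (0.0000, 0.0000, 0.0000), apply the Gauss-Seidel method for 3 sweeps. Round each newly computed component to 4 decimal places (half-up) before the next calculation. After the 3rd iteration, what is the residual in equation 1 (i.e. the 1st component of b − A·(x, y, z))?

0.6033

Iteration 1:
  x = (-2 - (2.8)·0.0000 - (4)·0.0000) / (-10.8) = 0.1852
  y = (1 - (-4)·0.1852 - (-3)·0.0000) / (11) = 0.1583
  z = (11 - (0.5)·0.1852 - (0.6)·0.1583) / (-5.1) = -2.1201
Iteration 2:
  x = (-2 - (2.8)·0.1583 - (4)·-2.1201) / (-10.8) = -0.5590
  y = (1 - (-4)·-0.5590 - (-3)·-2.1201) / (11) = -0.6906
  z = (11 - (0.5)·-0.5590 - (0.6)·-0.6906) / (-5.1) = -2.2929
Iteration 3:
  x = (-2 - (2.8)·-0.6906 - (4)·-2.2929) / (-10.8) = -0.8431
  y = (1 - (-4)·-0.8431 - (-3)·-2.2929) / (11) = -0.8410
  z = (11 - (0.5)·-0.8431 - (0.6)·-0.8410) / (-5.1) = -2.3385
Residual b − A·x = (0.6033, -0.1369, -0.0002)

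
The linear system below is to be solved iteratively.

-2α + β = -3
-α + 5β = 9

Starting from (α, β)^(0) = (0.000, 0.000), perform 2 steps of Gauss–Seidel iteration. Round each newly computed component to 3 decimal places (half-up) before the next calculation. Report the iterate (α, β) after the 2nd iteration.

(2.550, 2.310)

Iteration 1:
  α = (-3 - (1)·0.000) / (-2) = 1.500
  β = (9 - (-1)·1.500) / (5) = 2.100
Iteration 2:
  α = (-3 - (1)·2.100) / (-2) = 2.550
  β = (9 - (-1)·2.550) / (5) = 2.310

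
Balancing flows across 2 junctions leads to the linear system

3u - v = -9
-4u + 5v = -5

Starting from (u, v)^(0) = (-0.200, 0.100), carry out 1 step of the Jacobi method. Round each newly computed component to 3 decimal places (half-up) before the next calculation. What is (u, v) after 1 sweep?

Iteration 1:
  u = (-9 - (-1)·0.100) / (3) = -2.967
  v = (-5 - (-4)·-0.200) / (5) = -1.160

(-2.967, -1.160)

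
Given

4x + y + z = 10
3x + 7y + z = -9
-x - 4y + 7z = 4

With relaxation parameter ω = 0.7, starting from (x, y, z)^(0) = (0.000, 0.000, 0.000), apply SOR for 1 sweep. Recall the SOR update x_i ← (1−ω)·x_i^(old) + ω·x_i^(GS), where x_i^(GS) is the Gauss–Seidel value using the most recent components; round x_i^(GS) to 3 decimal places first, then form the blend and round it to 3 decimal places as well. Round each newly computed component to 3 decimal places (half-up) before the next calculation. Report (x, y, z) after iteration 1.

(1.750, -1.425, 0.005)

Iteration 1:
  x: GS value = (10 - (1)·0.000 - (1)·0.000) / (4) = 2.500;  x ← (1−ω)·0.000 + ω·2.500 = 1.750
  y: GS value = (-9 - (3)·1.750 - (1)·0.000) / (7) = -2.036;  y ← (1−ω)·0.000 + ω·-2.036 = -1.425
  z: GS value = (4 - (-1)·1.750 - (-4)·-1.425) / (7) = 0.007;  z ← (1−ω)·0.000 + ω·0.007 = 0.005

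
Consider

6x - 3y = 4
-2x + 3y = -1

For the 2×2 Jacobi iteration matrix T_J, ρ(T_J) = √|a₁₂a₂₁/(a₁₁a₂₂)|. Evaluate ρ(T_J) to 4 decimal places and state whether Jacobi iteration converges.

a₁₂a₂₁/(a₁₁a₂₂) = (-3)·(-2) / ((6)·(3)) = 0.333333
ρ = √|0.333333| = √0.333333 = 0.5774
ρ < 1, so Jacobi converges

0.5774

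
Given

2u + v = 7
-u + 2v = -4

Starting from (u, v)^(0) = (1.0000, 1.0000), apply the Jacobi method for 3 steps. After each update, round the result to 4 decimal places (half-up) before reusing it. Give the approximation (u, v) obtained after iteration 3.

Iteration 1:
  u = (7 - (1)·1.0000) / (2) = 3.0000
  v = (-4 - (-1)·1.0000) / (2) = -1.5000
Iteration 2:
  u = (7 - (1)·-1.5000) / (2) = 4.2500
  v = (-4 - (-1)·3.0000) / (2) = -0.5000
Iteration 3:
  u = (7 - (1)·-0.5000) / (2) = 3.7500
  v = (-4 - (-1)·4.2500) / (2) = 0.1250

(3.7500, 0.1250)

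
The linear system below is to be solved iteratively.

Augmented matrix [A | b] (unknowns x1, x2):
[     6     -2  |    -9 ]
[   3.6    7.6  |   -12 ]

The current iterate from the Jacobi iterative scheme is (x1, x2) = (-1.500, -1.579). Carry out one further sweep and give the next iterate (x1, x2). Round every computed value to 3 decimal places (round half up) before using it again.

One sweep:
  x1 = (-9 - (-2)·-1.579) / (6) = -2.026
  x2 = (-12 - (3.6)·-1.500) / (7.6) = -0.868

(-2.026, -0.868)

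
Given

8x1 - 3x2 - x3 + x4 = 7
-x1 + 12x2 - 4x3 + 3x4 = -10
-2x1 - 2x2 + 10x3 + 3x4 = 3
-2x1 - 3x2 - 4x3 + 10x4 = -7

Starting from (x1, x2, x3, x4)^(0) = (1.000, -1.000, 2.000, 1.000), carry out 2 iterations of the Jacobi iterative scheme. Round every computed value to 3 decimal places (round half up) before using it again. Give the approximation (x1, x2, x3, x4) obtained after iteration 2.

(0.750, -0.781, 0.358, -0.675)

Iteration 1:
  x1 = (7 - (-3)·-1.000 - (-1)·2.000 - (1)·1.000) / (8) = 0.625
  x2 = (-10 - (-1)·1.000 - (-4)·2.000 - (3)·1.000) / (12) = -0.333
  x3 = (3 - (-2)·1.000 - (-2)·-1.000 - (3)·1.000) / (10) = 0.000
  x4 = (-7 - (-2)·1.000 - (-3)·-1.000 - (-4)·2.000) / (10) = 0.000
Iteration 2:
  x1 = (7 - (-3)·-0.333 - (-1)·0.000 - (1)·0.000) / (8) = 0.750
  x2 = (-10 - (-1)·0.625 - (-4)·0.000 - (3)·0.000) / (12) = -0.781
  x3 = (3 - (-2)·0.625 - (-2)·-0.333 - (3)·0.000) / (10) = 0.358
  x4 = (-7 - (-2)·0.625 - (-3)·-0.333 - (-4)·0.000) / (10) = -0.675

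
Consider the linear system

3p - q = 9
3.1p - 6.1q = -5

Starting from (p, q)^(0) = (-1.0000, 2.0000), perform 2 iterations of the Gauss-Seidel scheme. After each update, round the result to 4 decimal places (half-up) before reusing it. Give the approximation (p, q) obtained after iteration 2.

Iteration 1:
  p = (9 - (-1)·2.0000) / (3) = 3.6667
  q = (-5 - (3.1)·3.6667) / (-6.1) = 2.6831
Iteration 2:
  p = (9 - (-1)·2.6831) / (3) = 3.8944
  q = (-5 - (3.1)·3.8944) / (-6.1) = 2.7988

(3.8944, 2.7988)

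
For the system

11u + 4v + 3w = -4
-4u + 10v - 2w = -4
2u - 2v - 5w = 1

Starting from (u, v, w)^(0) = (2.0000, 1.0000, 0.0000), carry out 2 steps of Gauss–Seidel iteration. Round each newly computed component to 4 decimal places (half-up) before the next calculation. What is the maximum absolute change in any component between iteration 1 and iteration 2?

0.6734

Iteration 1:
  u = (-4 - (4)·1.0000 - (3)·0.0000) / (11) = -0.7273
  v = (-4 - (-4)·-0.7273 - (-2)·0.0000) / (10) = -0.6909
  w = (1 - (2)·-0.7273 - (-2)·-0.6909) / (-5) = -0.2146
Iteration 2:
  u = (-4 - (4)·-0.6909 - (3)·-0.2146) / (11) = -0.0539
  v = (-4 - (-4)·-0.0539 - (-2)·-0.2146) / (10) = -0.4645
  w = (1 - (2)·-0.0539 - (-2)·-0.4645) / (-5) = -0.0358
Change: (0.6734, 0.2264, 0.1788) → max |·| = 0.6734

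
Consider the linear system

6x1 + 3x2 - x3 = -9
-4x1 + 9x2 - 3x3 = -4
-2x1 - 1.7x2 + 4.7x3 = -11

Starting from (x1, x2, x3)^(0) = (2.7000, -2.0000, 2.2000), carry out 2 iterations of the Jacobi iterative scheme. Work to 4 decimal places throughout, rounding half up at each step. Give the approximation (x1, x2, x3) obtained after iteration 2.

(-2.5636, -1.1420, -1.8586)

Iteration 1:
  x1 = (-9 - (3)·-2.0000 - (-1)·2.2000) / (6) = -0.1333
  x2 = (-4 - (-4)·2.7000 - (-3)·2.2000) / (9) = 1.4889
  x3 = (-11 - (-2)·2.7000 - (-1.7)·-2.0000) / (4.7) = -1.9149
Iteration 2:
  x1 = (-9 - (3)·1.4889 - (-1)·-1.9149) / (6) = -2.5636
  x2 = (-4 - (-4)·-0.1333 - (-3)·-1.9149) / (9) = -1.1420
  x3 = (-11 - (-2)·-0.1333 - (-1.7)·1.4889) / (4.7) = -1.8586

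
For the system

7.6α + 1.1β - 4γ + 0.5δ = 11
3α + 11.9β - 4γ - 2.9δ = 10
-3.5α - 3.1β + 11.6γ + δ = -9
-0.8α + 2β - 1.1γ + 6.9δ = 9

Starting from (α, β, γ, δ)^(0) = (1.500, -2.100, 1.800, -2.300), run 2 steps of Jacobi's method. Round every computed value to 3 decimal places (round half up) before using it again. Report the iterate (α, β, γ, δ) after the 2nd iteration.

(0.857, 0.470, 0.015, 1.378)

Iteration 1:
  α = (11 - (1.1)·-2.100 - (-4)·1.800 - (0.5)·-2.300) / (7.6) = 2.850
  β = (10 - (3)·1.500 - (-4)·1.800 - (-2.9)·-2.300) / (11.9) = 0.507
  γ = (-9 - (-3.5)·1.500 - (-3.1)·-2.100 - (1)·-2.300) / (11.6) = -0.686
  δ = (9 - (-0.8)·1.500 - (2)·-2.100 - (-1.1)·1.800) / (6.9) = 2.374
Iteration 2:
  α = (11 - (1.1)·0.507 - (-4)·-0.686 - (0.5)·2.374) / (7.6) = 0.857
  β = (10 - (3)·2.850 - (-4)·-0.686 - (-2.9)·2.374) / (11.9) = 0.470
  γ = (-9 - (-3.5)·2.850 - (-3.1)·0.507 - (1)·2.374) / (11.6) = 0.015
  δ = (9 - (-0.8)·2.850 - (2)·0.507 - (-1.1)·-0.686) / (6.9) = 1.378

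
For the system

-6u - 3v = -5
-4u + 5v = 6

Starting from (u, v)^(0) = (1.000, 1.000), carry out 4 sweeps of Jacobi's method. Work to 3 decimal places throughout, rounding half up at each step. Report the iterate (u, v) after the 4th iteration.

(0.300, 1.280)

Iteration 1:
  u = (-5 - (-3)·1.000) / (-6) = 0.333
  v = (6 - (-4)·1.000) / (5) = 2.000
Iteration 2:
  u = (-5 - (-3)·2.000) / (-6) = -0.167
  v = (6 - (-4)·0.333) / (5) = 1.466
Iteration 3:
  u = (-5 - (-3)·1.466) / (-6) = 0.100
  v = (6 - (-4)·-0.167) / (5) = 1.066
Iteration 4:
  u = (-5 - (-3)·1.066) / (-6) = 0.300
  v = (6 - (-4)·0.100) / (5) = 1.280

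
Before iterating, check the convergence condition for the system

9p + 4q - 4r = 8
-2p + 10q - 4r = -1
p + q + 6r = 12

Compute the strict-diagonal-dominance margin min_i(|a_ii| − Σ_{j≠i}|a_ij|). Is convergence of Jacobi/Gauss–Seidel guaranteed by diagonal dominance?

1

row 1: |9| − (4+4) = 1
row 2: |10| − (2+4) = 4
row 3: |6| − (1+1) = 4
minimum over rows = 1 → strictly diagonally dominant (convergence guaranteed)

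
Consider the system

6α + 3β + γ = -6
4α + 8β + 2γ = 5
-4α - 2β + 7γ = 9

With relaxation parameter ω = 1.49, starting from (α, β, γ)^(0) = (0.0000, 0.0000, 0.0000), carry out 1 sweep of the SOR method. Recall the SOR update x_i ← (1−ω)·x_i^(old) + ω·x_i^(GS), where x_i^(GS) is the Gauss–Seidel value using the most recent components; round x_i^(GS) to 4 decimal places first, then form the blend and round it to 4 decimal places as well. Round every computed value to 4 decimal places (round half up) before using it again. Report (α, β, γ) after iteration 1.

Iteration 1:
  α: GS value = (-6 - (3)·0.0000 - (1)·0.0000) / (6) = -1.0000;  α ← (1−ω)·0.0000 + ω·-1.0000 = -1.4900
  β: GS value = (5 - (4)·-1.4900 - (2)·0.0000) / (8) = 1.3700;  β ← (1−ω)·0.0000 + ω·1.3700 = 2.0413
  γ: GS value = (9 - (-4)·-1.4900 - (-2)·2.0413) / (7) = 1.0175;  γ ← (1−ω)·0.0000 + ω·1.0175 = 1.5161

(-1.4900, 2.0413, 1.5161)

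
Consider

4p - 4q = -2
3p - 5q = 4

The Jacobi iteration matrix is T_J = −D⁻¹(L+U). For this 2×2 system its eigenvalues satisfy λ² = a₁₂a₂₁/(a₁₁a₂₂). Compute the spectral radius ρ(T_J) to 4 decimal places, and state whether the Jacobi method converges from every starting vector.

a₁₂a₂₁/(a₁₁a₂₂) = (-4)·(3) / ((4)·(-5)) = 0.600000
ρ = √|0.600000| = √0.600000 = 0.7746
ρ < 1, so Jacobi converges

0.7746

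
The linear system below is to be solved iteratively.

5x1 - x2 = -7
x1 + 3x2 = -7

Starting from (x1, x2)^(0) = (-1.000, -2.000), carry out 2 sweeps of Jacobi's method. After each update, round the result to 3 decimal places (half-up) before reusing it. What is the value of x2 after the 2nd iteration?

Iteration 1:
  x1 = (-7 - (-1)·-2.000) / (5) = -1.800
  x2 = (-7 - (1)·-1.000) / (3) = -2.000
Iteration 2:
  x1 = (-7 - (-1)·-2.000) / (5) = -1.800
  x2 = (-7 - (1)·-1.800) / (3) = -1.733

-1.733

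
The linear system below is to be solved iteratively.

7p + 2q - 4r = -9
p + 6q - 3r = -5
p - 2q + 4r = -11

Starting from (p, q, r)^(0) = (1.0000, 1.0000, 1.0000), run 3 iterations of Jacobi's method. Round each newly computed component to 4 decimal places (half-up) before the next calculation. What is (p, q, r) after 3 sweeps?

Iteration 1:
  p = (-9 - (2)·1.0000 - (-4)·1.0000) / (7) = -1.0000
  q = (-5 - (1)·1.0000 - (-3)·1.0000) / (6) = -0.5000
  r = (-11 - (1)·1.0000 - (-2)·1.0000) / (4) = -2.5000
Iteration 2:
  p = (-9 - (2)·-0.5000 - (-4)·-2.5000) / (7) = -2.5714
  q = (-5 - (1)·-1.0000 - (-3)·-2.5000) / (6) = -1.9167
  r = (-11 - (1)·-1.0000 - (-2)·-0.5000) / (4) = -2.7500
Iteration 3:
  p = (-9 - (2)·-1.9167 - (-4)·-2.7500) / (7) = -2.3095
  q = (-5 - (1)·-2.5714 - (-3)·-2.7500) / (6) = -1.7798
  r = (-11 - (1)·-2.5714 - (-2)·-1.9167) / (4) = -3.0655

(-2.3095, -1.7798, -3.0655)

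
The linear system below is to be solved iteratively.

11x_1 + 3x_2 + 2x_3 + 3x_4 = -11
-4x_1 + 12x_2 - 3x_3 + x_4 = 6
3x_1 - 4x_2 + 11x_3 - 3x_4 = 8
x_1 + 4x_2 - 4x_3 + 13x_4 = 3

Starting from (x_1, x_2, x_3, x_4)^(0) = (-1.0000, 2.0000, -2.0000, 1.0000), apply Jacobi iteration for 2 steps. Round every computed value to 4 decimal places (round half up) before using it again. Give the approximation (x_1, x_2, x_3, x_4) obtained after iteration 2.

Iteration 1:
  x_1 = (-11 - (3)·2.0000 - (2)·-2.0000 - (3)·1.0000) / (11) = -1.4545
  x_2 = (6 - (-4)·-1.0000 - (-3)·-2.0000 - (1)·1.0000) / (12) = -0.4167
  x_3 = (8 - (3)·-1.0000 - (-4)·2.0000 - (-3)·1.0000) / (11) = 2.0000
  x_4 = (3 - (1)·-1.0000 - (4)·2.0000 - (-4)·-2.0000) / (13) = -0.9231
Iteration 2:
  x_1 = (-11 - (3)·-0.4167 - (2)·2.0000 - (3)·-0.9231) / (11) = -0.9982
  x_2 = (6 - (-4)·-1.4545 - (-3)·2.0000 - (1)·-0.9231) / (12) = 0.5921
  x_3 = (8 - (3)·-1.4545 - (-4)·-0.4167 - (-3)·-0.9231) / (11) = 0.7207
  x_4 = (3 - (1)·-1.4545 - (4)·-0.4167 - (-4)·2.0000) / (13) = 1.0863

(-0.9982, 0.5921, 0.7207, 1.0863)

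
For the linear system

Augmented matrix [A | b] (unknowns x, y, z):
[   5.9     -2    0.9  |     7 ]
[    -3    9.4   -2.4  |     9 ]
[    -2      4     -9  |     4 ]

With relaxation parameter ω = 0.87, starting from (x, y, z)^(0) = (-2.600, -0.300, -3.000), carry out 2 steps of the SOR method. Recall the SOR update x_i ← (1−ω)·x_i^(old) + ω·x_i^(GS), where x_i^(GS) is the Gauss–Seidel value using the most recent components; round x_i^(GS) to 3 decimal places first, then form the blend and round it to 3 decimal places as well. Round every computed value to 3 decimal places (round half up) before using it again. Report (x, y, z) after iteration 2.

Iteration 1:
  x: GS value = (7 - (-2)·-0.300 - (0.9)·-3.000) / (5.9) = 1.542;  x ← (1−ω)·-2.600 + ω·1.542 = 1.004
  y: GS value = (9 - (-3)·1.004 - (-2.4)·-3.000) / (9.4) = 0.512;  y ← (1−ω)·-0.300 + ω·0.512 = 0.406
  z: GS value = (4 - (-2)·1.004 - (4)·0.406) / (-9) = -0.487;  z ← (1−ω)·-3.000 + ω·-0.487 = -0.814
Iteration 2:
  x: GS value = (7 - (-2)·0.406 - (0.9)·-0.814) / (5.9) = 1.448;  x ← (1−ω)·1.004 + ω·1.448 = 1.390
  y: GS value = (9 - (-3)·1.390 - (-2.4)·-0.814) / (9.4) = 1.193;  y ← (1−ω)·0.406 + ω·1.193 = 1.091
  z: GS value = (4 - (-2)·1.390 - (4)·1.091) / (-9) = -0.268;  z ← (1−ω)·-0.814 + ω·-0.268 = -0.339

(1.390, 1.091, -0.339)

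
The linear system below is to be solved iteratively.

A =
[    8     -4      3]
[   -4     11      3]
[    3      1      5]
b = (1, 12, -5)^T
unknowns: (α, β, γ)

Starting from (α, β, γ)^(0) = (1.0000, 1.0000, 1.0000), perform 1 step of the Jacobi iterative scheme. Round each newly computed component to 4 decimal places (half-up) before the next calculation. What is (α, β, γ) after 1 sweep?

(0.2500, 1.1818, -1.8000)

Iteration 1:
  α = (1 - (-4)·1.0000 - (3)·1.0000) / (8) = 0.2500
  β = (12 - (-4)·1.0000 - (3)·1.0000) / (11) = 1.1818
  γ = (-5 - (3)·1.0000 - (1)·1.0000) / (5) = -1.8000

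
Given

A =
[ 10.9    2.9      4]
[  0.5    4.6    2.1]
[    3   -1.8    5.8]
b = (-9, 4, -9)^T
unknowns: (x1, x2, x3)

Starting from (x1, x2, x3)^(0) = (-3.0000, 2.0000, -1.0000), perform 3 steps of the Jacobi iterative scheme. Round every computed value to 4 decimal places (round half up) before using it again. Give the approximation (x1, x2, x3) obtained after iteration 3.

Iteration 1:
  x1 = (-9 - (2.9)·2.0000 - (4)·-1.0000) / (10.9) = -0.9908
  x2 = (4 - (0.5)·-3.0000 - (2.1)·-1.0000) / (4.6) = 1.6522
  x3 = (-9 - (3)·-3.0000 - (-1.8)·2.0000) / (5.8) = 0.6207
Iteration 2:
  x1 = (-9 - (2.9)·1.6522 - (4)·0.6207) / (10.9) = -1.4930
  x2 = (4 - (0.5)·-0.9908 - (2.1)·0.6207) / (4.6) = 0.6939
  x3 = (-9 - (3)·-0.9908 - (-1.8)·1.6522) / (5.8) = -0.5265
Iteration 3:
  x1 = (-9 - (2.9)·0.6939 - (4)·-0.5265) / (10.9) = -0.8171
  x2 = (4 - (0.5)·-1.4930 - (2.1)·-0.5265) / (4.6) = 1.2722
  x3 = (-9 - (3)·-1.4930 - (-1.8)·0.6939) / (5.8) = -0.5641

(-0.8171, 1.2722, -0.5641)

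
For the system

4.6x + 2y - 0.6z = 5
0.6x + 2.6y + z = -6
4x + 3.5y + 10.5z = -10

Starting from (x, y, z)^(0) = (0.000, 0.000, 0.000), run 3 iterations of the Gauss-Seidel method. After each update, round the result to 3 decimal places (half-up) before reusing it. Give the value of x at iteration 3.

2.102

Iteration 1:
  x = (5 - (2)·0.000 - (-0.6)·0.000) / (4.6) = 1.087
  y = (-6 - (0.6)·1.087 - (1)·0.000) / (2.6) = -2.559
  z = (-10 - (4)·1.087 - (3.5)·-2.559) / (10.5) = -0.513
Iteration 2:
  x = (5 - (2)·-2.559 - (-0.6)·-0.513) / (4.6) = 2.133
  y = (-6 - (0.6)·2.133 - (1)·-0.513) / (2.6) = -2.603
  z = (-10 - (4)·2.133 - (3.5)·-2.603) / (10.5) = -0.897
Iteration 3:
  x = (5 - (2)·-2.603 - (-0.6)·-0.897) / (4.6) = 2.102
  y = (-6 - (0.6)·2.102 - (1)·-0.897) / (2.6) = -2.448
  z = (-10 - (4)·2.102 - (3.5)·-2.448) / (10.5) = -0.937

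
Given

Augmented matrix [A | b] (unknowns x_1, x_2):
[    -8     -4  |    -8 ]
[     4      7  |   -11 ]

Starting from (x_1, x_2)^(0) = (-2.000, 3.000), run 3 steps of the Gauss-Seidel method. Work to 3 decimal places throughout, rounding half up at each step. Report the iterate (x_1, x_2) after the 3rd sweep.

Iteration 1:
  x_1 = (-8 - (-4)·3.000) / (-8) = -0.500
  x_2 = (-11 - (4)·-0.500) / (7) = -1.286
Iteration 2:
  x_1 = (-8 - (-4)·-1.286) / (-8) = 1.643
  x_2 = (-11 - (4)·1.643) / (7) = -2.510
Iteration 3:
  x_1 = (-8 - (-4)·-2.510) / (-8) = 2.255
  x_2 = (-11 - (4)·2.255) / (7) = -2.860

(2.255, -2.860)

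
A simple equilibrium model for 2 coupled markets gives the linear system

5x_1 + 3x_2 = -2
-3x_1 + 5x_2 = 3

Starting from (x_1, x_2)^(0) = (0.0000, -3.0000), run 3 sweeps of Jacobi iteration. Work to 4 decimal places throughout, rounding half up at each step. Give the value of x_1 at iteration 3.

Iteration 1:
  x_1 = (-2 - (3)·-3.0000) / (5) = 1.4000
  x_2 = (3 - (-3)·0.0000) / (5) = 0.6000
Iteration 2:
  x_1 = (-2 - (3)·0.6000) / (5) = -0.7600
  x_2 = (3 - (-3)·1.4000) / (5) = 1.4400
Iteration 3:
  x_1 = (-2 - (3)·1.4400) / (5) = -1.2640
  x_2 = (3 - (-3)·-0.7600) / (5) = 0.1440

-1.2640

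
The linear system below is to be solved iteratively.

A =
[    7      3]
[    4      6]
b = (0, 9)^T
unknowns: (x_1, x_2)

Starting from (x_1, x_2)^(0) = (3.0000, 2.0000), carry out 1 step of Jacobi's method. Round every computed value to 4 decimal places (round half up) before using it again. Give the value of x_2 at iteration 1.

Iteration 1:
  x_1 = (0 - (3)·2.0000) / (7) = -0.8571
  x_2 = (9 - (4)·3.0000) / (6) = -0.5000

-0.5000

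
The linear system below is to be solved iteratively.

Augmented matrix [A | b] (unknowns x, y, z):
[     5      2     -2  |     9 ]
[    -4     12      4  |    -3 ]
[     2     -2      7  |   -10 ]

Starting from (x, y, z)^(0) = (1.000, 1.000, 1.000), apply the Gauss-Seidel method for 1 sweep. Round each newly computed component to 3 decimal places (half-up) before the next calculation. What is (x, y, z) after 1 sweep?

(1.800, 0.017, -1.938)

Iteration 1:
  x = (9 - (2)·1.000 - (-2)·1.000) / (5) = 1.800
  y = (-3 - (-4)·1.800 - (4)·1.000) / (12) = 0.017
  z = (-10 - (2)·1.800 - (-2)·0.017) / (7) = -1.938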